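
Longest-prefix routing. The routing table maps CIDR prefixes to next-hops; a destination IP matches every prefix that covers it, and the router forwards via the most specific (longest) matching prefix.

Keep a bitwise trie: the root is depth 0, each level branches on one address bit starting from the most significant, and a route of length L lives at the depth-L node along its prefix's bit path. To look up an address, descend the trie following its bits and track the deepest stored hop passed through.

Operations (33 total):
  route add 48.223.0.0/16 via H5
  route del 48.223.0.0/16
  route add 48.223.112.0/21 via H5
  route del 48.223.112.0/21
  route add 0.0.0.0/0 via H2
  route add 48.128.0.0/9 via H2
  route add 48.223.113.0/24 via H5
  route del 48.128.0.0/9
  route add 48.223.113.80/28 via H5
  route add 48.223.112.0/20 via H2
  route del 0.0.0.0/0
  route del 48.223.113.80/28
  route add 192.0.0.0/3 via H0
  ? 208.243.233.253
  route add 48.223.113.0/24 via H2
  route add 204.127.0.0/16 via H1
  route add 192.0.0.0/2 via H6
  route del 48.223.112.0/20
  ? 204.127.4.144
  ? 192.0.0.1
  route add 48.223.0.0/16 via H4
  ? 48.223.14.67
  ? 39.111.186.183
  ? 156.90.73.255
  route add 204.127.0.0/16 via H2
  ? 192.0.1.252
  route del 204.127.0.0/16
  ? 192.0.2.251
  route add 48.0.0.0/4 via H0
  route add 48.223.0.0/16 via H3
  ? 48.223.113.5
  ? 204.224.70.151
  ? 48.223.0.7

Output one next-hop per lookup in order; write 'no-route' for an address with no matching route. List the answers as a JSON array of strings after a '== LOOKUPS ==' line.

Trace:
  + 48.223.0.0/16 (H5) depth=16
  del 48.223.0.0/16 (clear depth 16)
  + 48.223.112.0/21 (H5) depth=21
  del 48.223.112.0/21 (clear depth 21)
  + 0.0.0.0/0 (H2) depth=0
  + 48.128.0.0/9 (H2) depth=9
  + 48.223.113.0/24 (H5) depth=24
  del 48.128.0.0/9 (clear depth 9)
  + 48.223.113.80/28 (H5) depth=28
  + 48.223.112.0/20 (H2) depth=20
  del 0.0.0.0/0 (clear depth 0)
  del 48.223.113.80/28 (clear depth 28)
  + 192.0.0.0/3 (H0) depth=3
  Q 208.243.233.253: descend 110 ; hops seen [H0] ; pick H0
  + 48.223.113.0/24 (H2) depth=24
  + 204.127.0.0/16 (H1) depth=16
  + 192.0.0.0/2 (H6) depth=2
  del 48.223.112.0/20 (clear depth 20)
  Q 204.127.4.144: descend 1100110001111111 ; hops seen [H6,H0,H1] ; pick H1
  Q 192.0.0.1: descend 1100 ; hops seen [H6,H0] ; pick H0
  + 48.223.0.0/16 (H4) depth=16
  Q 48.223.14.67: descend 00110000110111110 ; hops seen [H4] ; pick H4
  Q 39.111.186.183: descend 001 ; hops seen [∅] ; pick no-route
  Q 156.90.73.255: descend 1 ; hops seen [∅] ; pick no-route
  + 204.127.0.0/16 (H2) depth=16
  Q 192.0.1.252: descend 1100 ; hops seen [H6,H0] ; pick H0
  del 204.127.0.0/16 (clear depth 16)
  Q 192.0.2.251: descend 1100 ; hops seen [H6,H0] ; pick H0
  + 48.0.0.0/4 (H0) depth=4
  + 48.223.0.0/16 (H3) depth=16
  Q 48.223.113.5: descend 0011000011011111011100010 ; hops seen [H0,H3,H2] ; pick H2
  Q 204.224.70.151: descend 11001100 ; hops seen [H6,H0] ; pick H0
  Q 48.223.0.7: descend 00110000110111110 ; hops seen [H0,H3] ; pick H3

== LOOKUPS ==
["H0","H1","H0","H4","no-route","no-route","H0","H0","H2","H0","H3"]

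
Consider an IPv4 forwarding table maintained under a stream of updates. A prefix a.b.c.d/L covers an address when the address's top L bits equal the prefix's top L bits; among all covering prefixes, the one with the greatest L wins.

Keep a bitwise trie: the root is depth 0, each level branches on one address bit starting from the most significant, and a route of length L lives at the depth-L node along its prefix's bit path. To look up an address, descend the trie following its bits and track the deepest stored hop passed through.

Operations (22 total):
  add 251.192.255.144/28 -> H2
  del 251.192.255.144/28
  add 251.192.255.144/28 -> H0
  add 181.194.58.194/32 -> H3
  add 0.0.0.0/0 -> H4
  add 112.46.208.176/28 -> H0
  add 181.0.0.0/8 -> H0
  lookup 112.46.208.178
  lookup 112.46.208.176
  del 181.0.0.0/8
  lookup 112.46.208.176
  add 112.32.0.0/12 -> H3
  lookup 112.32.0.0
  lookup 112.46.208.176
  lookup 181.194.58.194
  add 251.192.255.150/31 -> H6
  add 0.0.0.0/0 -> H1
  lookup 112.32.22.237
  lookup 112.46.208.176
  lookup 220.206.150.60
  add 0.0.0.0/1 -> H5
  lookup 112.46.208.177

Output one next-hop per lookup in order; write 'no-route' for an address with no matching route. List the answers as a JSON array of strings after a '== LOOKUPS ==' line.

Apply in order:
  add 251.192.255.144/28 -> H2 at depth 28
  - 251.192.255.144/28 clear@28
  add 251.192.255.144/28 -> H0 at depth 28
  add 181.194.58.194/32 -> H3 at depth 32
  add 0.0.0.0/0 -> H4 at depth 0
  add 112.46.208.176/28 -> H0 at depth 28
  add 181.0.0.0/8 -> H0 at depth 8
  ? 112.46.208.178  path d0:H4→d1:-→d2:-→d3:-→d4:-→d5:-→d6:-→d7:-→d8:-→d9:-→d10:-→d11:-→d12:-→d13:-→d14:-→d15:-→d16:-→d17:-→d18:-→d19:-→d20:-→d21:-→d22:-→d23:-→d24:-→d25:-→d26:-→d27:-→d28:H0  best=H0
  ? 112.46.208.176  path d0:H4→d1:-→d2:-→d3:-→d4:-→d5:-→d6:-→d7:-→d8:-→d9:-→d10:-→d11:-→d12:-→d13:-→d14:-→d15:-→d16:-→d17:-→d18:-→d19:-→d20:-→d21:-→d22:-→d23:-→d24:-→d25:-→d26:-→d27:-→d28:H0  best=H0
  - 181.0.0.0/8 clear@8
  ? 112.46.208.176  path d0:H4→d1:-→d2:-→d3:-→d4:-→d5:-→d6:-→d7:-→d8:-→d9:-→d10:-→d11:-→d12:-→d13:-→d14:-→d15:-→d16:-→d17:-→d18:-→d19:-→d20:-→d21:-→d22:-→d23:-→d24:-→d25:-→d26:-→d27:-→d28:H0  best=H0
  add 112.32.0.0/12 -> H3 at depth 12
  ? 112.32.0.0  path d0:H4→d1:-→d2:-→d3:-→d4:-→d5:-→d6:-→d7:-→d8:-→d9:-→d10:-→d11:-→d12:H3  best=H3
  ? 112.46.208.176  path d0:H4→d1:-→d2:-→d3:-→d4:-→d5:-→d6:-→d7:-→d8:-→d9:-→d10:-→d11:-→d12:H3→d13:-→d14:-→d15:-→d16:-→d17:-→d18:-→d19:-→d20:-→d21:-→d22:-→d23:-→d24:-→d25:-→d26:-→d27:-→d28:H0  best=H0
  ? 181.194.58.194  path d0:H4→d1:-→d2:-→d3:-→d4:-→d5:-→d6:-→d7:-→d8:-→d9:-→d10:-→d11:-→d12:-→d13:-→d14:-→d15:-→d16:-→d17:-→d18:-→d19:-→d20:-→d21:-→d22:-→d23:-→d24:-→d25:-→d26:-→d27:-→d28:-→d29:-→d30:-→d31:-→d32:H3  best=H3
  add 251.192.255.150/31 -> H6 at depth 31
  add 0.0.0.0/0 -> H1 at depth 0
  ? 112.32.22.237  path d0:H1→d1:-→d2:-→d3:-→d4:-→d5:-→d6:-→d7:-→d8:-→d9:-→d10:-→d11:-→d12:H3  best=H3
  ? 112.46.208.176  path d0:H1→d1:-→d2:-→d3:-→d4:-→d5:-→d6:-→d7:-→d8:-→d9:-→d10:-→d11:-→d12:H3→d13:-→d14:-→d15:-→d16:-→d17:-→d18:-→d19:-→d20:-→d21:-→d22:-→d23:-→d24:-→d25:-→d26:-→d27:-→d28:H0  best=H0
  ? 220.206.150.60  path d0:H1→d1:-→d2:-  best=H1
  add 0.0.0.0/1 -> H5 at depth 1
  ? 112.46.208.177  path d0:H1→d1:H5→d2:-→d3:-→d4:-→d5:-→d6:-→d7:-→d8:-→d9:-→d10:-→d11:-→d12:H3→d13:-→d14:-→d15:-→d16:-→d17:-→d18:-→d19:-→d20:-→d21:-→d22:-→d23:-→d24:-→d25:-→d26:-→d27:-→d28:H0  best=H0

== LOOKUPS ==
["H0","H0","H0","H3","H0","H3","H3","H0","H1","H0"]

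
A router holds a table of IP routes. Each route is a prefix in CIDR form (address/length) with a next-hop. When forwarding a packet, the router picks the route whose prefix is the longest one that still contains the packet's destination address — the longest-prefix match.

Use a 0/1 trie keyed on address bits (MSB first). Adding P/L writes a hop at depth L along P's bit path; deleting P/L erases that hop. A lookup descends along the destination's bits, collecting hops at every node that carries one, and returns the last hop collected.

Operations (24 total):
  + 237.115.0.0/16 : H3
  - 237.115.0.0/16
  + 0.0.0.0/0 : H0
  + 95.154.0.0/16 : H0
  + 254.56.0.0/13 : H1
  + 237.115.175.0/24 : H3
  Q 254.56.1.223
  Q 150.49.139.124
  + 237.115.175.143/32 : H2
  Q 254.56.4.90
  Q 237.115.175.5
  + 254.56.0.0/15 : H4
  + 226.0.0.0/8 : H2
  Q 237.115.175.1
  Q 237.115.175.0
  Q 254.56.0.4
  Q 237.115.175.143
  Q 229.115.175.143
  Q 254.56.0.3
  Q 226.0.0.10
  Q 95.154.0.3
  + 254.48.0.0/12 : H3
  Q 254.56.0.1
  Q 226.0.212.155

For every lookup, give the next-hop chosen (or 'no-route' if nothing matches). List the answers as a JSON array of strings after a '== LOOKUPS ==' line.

Apply in order:
  add 237.115.0.0/16 -> H3 at depth 16
  del 237.115.0.0/16 (clear depth 16)
  add 0.0.0.0/0 -> H0 at depth 0
  add 95.154.0.0/16 -> H0 at depth 16
  add 254.56.0.0/13 -> H1 at depth 13
  add 237.115.175.0/24 -> H3 at depth 24
  ? 254.56.1.223  path d0:H0→d1:-→d2:-→d3:-→d4:-→d5:-→d6:-→d7:-→d8:-→d9:-→d10:-→d11:-→d12:-→d13:H1  best=H1
  ? 150.49.139.124  path d0:H0→d1:-  best=H0
  add 237.115.175.143/32 -> H2 at depth 32
  ? 254.56.4.90  path d0:H0→d1:-→d2:-→d3:-→d4:-→d5:-→d6:-→d7:-→d8:-→d9:-→d10:-→d11:-→d12:-→d13:H1  best=H1
  ? 237.115.175.5  path d0:H0→d1:-→d2:-→d3:-→d4:-→d5:-→d6:-→d7:-→d8:-→d9:-→d10:-→d11:-→d12:-→d13:-→d14:-→d15:-→d16:-→d17:-→d18:-→d19:-→d20:-→d21:-→d22:-→d23:-→d24:H3  best=H3
  add 254.56.0.0/15 -> H4 at depth 15
  add 226.0.0.0/8 -> H2 at depth 8
  ? 237.115.175.1  path d0:H0→d1:-→d2:-→d3:-→d4:-→d5:-→d6:-→d7:-→d8:-→d9:-→d10:-→d11:-→d12:-→d13:-→d14:-→d15:-→d16:-→d17:-→d18:-→d19:-→d20:-→d21:-→d22:-→d23:-→d24:H3  best=H3
  ? 237.115.175.0  path d0:H0→d1:-→d2:-→d3:-→d4:-→d5:-→d6:-→d7:-→d8:-→d9:-→d10:-→d11:-→d12:-→d13:-→d14:-→d15:-→d16:-→d17:-→d18:-→d19:-→d20:-→d21:-→d22:-→d23:-→d24:H3  best=H3
  ? 254.56.0.4  path d0:H0→d1:-→d2:-→d3:-→d4:-→d5:-→d6:-→d7:-→d8:-→d9:-→d10:-→d11:-→d12:-→d13:H1→d14:-→d15:H4  best=H4
  ? 237.115.175.143  path d0:H0→d1:-→d2:-→d3:-→d4:-→d5:-→d6:-→d7:-→d8:-→d9:-→d10:-→d11:-→d12:-→d13:-→d14:-→d15:-→d16:-→d17:-→d18:-→d19:-→d20:-→d21:-→d22:-→d23:-→d24:H3→d25:-→d26:-→d27:-→d28:-→d29:-→d30:-→d31:-→d32:H2  best=H2
  ? 229.115.175.143  path d0:H0→d1:-→d2:-→d3:-→d4:-→d5:-  best=H0
  ? 254.56.0.3  path d0:H0→d1:-→d2:-→d3:-→d4:-→d5:-→d6:-→d7:-→d8:-→d9:-→d10:-→d11:-→d12:-→d13:H1→d14:-→d15:H4  best=H4
  ? 226.0.0.10  path d0:H0→d1:-→d2:-→d3:-→d4:-→d5:-→d6:-→d7:-→d8:H2  best=H2
  ? 95.154.0.3  path d0:H0→d1:-→d2:-→d3:-→d4:-→d5:-→d6:-→d7:-→d8:-→d9:-→d10:-→d11:-→d12:-→d13:-→d14:-→d15:-→d16:H0  best=H0
  add 254.48.0.0/12 -> H3 at depth 12
  ? 254.56.0.1  path d0:H0→d1:-→d2:-→d3:-→d4:-→d5:-→d6:-→d7:-→d8:-→d9:-→d10:-→d11:-→d12:H3→d13:H1→d14:-→d15:H4  best=H4
  ? 226.0.212.155  path d0:H0→d1:-→d2:-→d3:-→d4:-→d5:-→d6:-→d7:-→d8:H2  best=H2

== LOOKUPS ==
["H1","H0","H1","H3","H3","H3","H4","H2","H0","H4","H2","H0","H4","H2"]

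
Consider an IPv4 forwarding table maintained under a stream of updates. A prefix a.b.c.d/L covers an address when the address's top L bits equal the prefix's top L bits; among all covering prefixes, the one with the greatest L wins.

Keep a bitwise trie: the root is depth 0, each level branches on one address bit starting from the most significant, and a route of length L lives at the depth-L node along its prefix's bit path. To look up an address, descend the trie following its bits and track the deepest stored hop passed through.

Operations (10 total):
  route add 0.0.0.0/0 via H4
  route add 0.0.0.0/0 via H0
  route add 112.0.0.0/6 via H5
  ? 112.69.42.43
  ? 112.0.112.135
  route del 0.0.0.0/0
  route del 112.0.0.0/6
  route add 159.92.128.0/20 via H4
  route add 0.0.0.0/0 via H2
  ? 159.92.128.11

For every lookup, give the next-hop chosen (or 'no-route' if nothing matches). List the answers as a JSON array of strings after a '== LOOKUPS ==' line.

Apply in order:
  + 0.0.0.0/0 (H4) depth=0
  + 0.0.0.0/0 (H0) depth=0
  + 112.0.0.0/6 (H5) depth=6
  lookup 112.69.42.43: bits 011100 walk d0:H0→d1:-→d2:-→d3:-→d4:-→d5:-→d6:H5 -> H5
  lookup 112.0.112.135: bits 011100 walk d0:H0→d1:-→d2:-→d3:-→d4:-→d5:-→d6:H5 -> H5
  - 0.0.0.0/0 clear@0
  - 112.0.0.0/6 clear@6
  + 159.92.128.0/20 (H4) depth=20
  + 0.0.0.0/0 (H2) depth=0
  lookup 159.92.128.11: bits 10011111010111001000 walk d0:H2→d1:-→d2:-→d3:-→d4:-→d5:-→d6:-→d7:-→d8:-→d9:-→d10:-→d11:-→d12:-→d13:-→d14:-→d15:-→d16:-→d17:-→d18:-→d19:-→d20:H4 -> H4

== LOOKUPS ==
["H5","H5","H4"]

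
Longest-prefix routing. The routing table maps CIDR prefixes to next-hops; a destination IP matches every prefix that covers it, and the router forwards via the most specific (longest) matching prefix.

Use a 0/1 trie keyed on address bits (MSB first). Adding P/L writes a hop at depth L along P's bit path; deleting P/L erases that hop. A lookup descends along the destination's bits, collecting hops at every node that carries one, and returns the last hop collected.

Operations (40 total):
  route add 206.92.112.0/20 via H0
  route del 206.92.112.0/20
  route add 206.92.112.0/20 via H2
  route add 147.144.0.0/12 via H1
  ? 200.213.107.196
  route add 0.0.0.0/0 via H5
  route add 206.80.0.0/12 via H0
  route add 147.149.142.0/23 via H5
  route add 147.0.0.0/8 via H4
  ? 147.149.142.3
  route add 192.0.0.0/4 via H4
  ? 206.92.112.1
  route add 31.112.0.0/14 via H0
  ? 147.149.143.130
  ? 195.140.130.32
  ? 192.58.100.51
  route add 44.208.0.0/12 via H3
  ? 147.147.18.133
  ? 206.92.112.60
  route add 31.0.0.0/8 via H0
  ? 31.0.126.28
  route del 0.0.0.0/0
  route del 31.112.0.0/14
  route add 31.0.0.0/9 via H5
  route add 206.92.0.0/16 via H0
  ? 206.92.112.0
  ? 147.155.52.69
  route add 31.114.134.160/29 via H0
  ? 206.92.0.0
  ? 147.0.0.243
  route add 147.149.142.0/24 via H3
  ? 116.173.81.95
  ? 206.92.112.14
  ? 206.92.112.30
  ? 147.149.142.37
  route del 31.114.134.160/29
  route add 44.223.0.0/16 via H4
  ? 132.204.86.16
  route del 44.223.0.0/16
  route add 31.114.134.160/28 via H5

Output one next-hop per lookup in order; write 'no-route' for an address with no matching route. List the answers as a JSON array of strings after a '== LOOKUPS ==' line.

Apply in order:
  add 206.92.112.0/20 -> H0 at depth 20
  - 206.92.112.0/20 clear@20
  add 206.92.112.0/20 -> H2 at depth 20
  add 147.144.0.0/12 -> H1 at depth 12
  ? 200.213.107.196  path d0:-→d1:-→d2:-→d3:-→d4:-→d5:-  best=no-route
  add 0.0.0.0/0 -> H5 at depth 0
  add 206.80.0.0/12 -> H0 at depth 12
  add 147.149.142.0/23 -> H5 at depth 23
  add 147.0.0.0/8 -> H4 at depth 8
  ? 147.149.142.3  path d0:H5→d1:-→d2:-→d3:-→d4:-→d5:-→d6:-→d7:-→d8:H4→d9:-→d10:-→d11:-→d12:H1→d13:-→d14:-→d15:-→d16:-→d17:-→d18:-→d19:-→d20:-→d21:-→d22:-→d23:H5  best=H5
  add 192.0.0.0/4 -> H4 at depth 4
  ? 206.92.112.1  path d0:H5→d1:-→d2:-→d3:-→d4:H4→d5:-→d6:-→d7:-→d8:-→d9:-→d10:-→d11:-→d12:H0→d13:-→d14:-→d15:-→d16:-→d17:-→d18:-→d19:-→d20:H2  best=H2
  add 31.112.0.0/14 -> H0 at depth 14
  ? 147.149.143.130  path d0:H5→d1:-→d2:-→d3:-→d4:-→d5:-→d6:-→d7:-→d8:H4→d9:-→d10:-→d11:-→d12:H1→d13:-→d14:-→d15:-→d16:-→d17:-→d18:-→d19:-→d20:-→d21:-→d22:-→d23:H5  best=H5
  ? 195.140.130.32  path d0:H5→d1:-→d2:-→d3:-→d4:H4  best=H4
  ? 192.58.100.51  path d0:H5→d1:-→d2:-→d3:-→d4:H4  best=H4
  add 44.208.0.0/12 -> H3 at depth 12
  ? 147.147.18.133  path d0:H5→d1:-→d2:-→d3:-→d4:-→d5:-→d6:-→d7:-→d8:H4→d9:-→d10:-→d11:-→d12:H1→d13:-  best=H1
  ? 206.92.112.60  path d0:H5→d1:-→d2:-→d3:-→d4:H4→d5:-→d6:-→d7:-→d8:-→d9:-→d10:-→d11:-→d12:H0→d13:-→d14:-→d15:-→d16:-→d17:-→d18:-→d19:-→d20:H2  best=H2
  add 31.0.0.0/8 -> H0 at depth 8
  ? 31.0.126.28  path d0:H5→d1:-→d2:-→d3:-→d4:-→d5:-→d6:-→d7:-→d8:H0→d9:-  best=H0
  - 0.0.0.0/0 clear@0
  - 31.112.0.0/14 clear@14
  add 31.0.0.0/9 -> H5 at depth 9
  add 206.92.0.0/16 -> H0 at depth 16
  ? 206.92.112.0  path d0:-→d1:-→d2:-→d3:-→d4:H4→d5:-→d6:-→d7:-→d8:-→d9:-→d10:-→d11:-→d12:H0→d13:-→d14:-→d15:-→d16:H0→d17:-→d18:-→d19:-→d20:H2  best=H2
  ? 147.155.52.69  path d0:-→d1:-→d2:-→d3:-→d4:-→d5:-→d6:-→d7:-→d8:H4→d9:-→d10:-→d11:-→d12:H1  best=H1
  add 31.114.134.160/29 -> H0 at depth 29
  ? 206.92.0.0  path d0:-→d1:-→d2:-→d3:-→d4:H4→d5:-→d6:-→d7:-→d8:-→d9:-→d10:-→d11:-→d12:H0→d13:-→d14:-→d15:-→d16:H0→d17:-  best=H0
  ? 147.0.0.243  path d0:-→d1:-→d2:-→d3:-→d4:-→d5:-→d6:-→d7:-→d8:H4  best=H4
  add 147.149.142.0/24 -> H3 at depth 24
  ? 116.173.81.95  path d0:-→d1:-  best=no-route
  ? 206.92.112.14  path d0:-→d1:-→d2:-→d3:-→d4:H4→d5:-→d6:-→d7:-→d8:-→d9:-→d10:-→d11:-→d12:H0→d13:-→d14:-→d15:-→d16:H0→d17:-→d18:-→d19:-→d20:H2  best=H2
  ? 206.92.112.30  path d0:-→d1:-→d2:-→d3:-→d4:H4→d5:-→d6:-→d7:-→d8:-→d9:-→d10:-→d11:-→d12:H0→d13:-→d14:-→d15:-→d16:H0→d17:-→d18:-→d19:-→d20:H2  best=H2
  ? 147.149.142.37  path d0:-→d1:-→d2:-→d3:-→d4:-→d5:-→d6:-→d7:-→d8:H4→d9:-→d10:-→d11:-→d12:H1→d13:-→d14:-→d15:-→d16:-→d17:-→d18:-→d19:-→d20:-→d21:-→d22:-→d23:H5→d24:H3  best=H3
  - 31.114.134.160/29 clear@29
  add 44.223.0.0/16 -> H4 at depth 16
  ? 132.204.86.16  path d0:-→d1:-→d2:-→d3:-  best=no-route
  - 44.223.0.0/16 clear@16
  add 31.114.134.160/28 -> H5 at depth 28

== LOOKUPS ==
["no-route","H5","H2","H5","H4","H4","H1","H2","H0","H2","H1","H0","H4","no-route","H2","H2","H3","no-route"]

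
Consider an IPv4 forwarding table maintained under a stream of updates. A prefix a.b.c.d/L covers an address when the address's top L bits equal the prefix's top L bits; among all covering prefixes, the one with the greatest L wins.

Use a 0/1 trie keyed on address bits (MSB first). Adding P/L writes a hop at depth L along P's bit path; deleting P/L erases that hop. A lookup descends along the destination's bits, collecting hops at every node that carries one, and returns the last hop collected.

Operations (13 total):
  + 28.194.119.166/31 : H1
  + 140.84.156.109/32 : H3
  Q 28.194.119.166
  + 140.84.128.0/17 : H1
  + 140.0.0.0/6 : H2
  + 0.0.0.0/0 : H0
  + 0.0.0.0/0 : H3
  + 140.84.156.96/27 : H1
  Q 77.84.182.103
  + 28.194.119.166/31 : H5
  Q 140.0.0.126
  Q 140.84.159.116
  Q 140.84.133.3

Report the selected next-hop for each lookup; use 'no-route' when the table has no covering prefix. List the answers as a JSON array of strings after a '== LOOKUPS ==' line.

Process each operation:
  add 28.194.119.166/31 -> H1 at depth 31
  add 140.84.156.109/32 -> H3 at depth 32
  Q 28.194.119.166: descend 0001110011000010011101111010011 ; hops seen [H1] ; pick H1
  add 140.84.128.0/17 -> H1 at depth 17
  add 140.0.0.0/6 -> H2 at depth 6
  add 0.0.0.0/0 -> H0 at depth 0
  add 0.0.0.0/0 -> H3 at depth 0
  add 140.84.156.96/27 -> H1 at depth 27
  Q 77.84.182.103: descend 0 ; hops seen [H3] ; pick H3
  add 28.194.119.166/31 -> H5 at depth 31
  Q 140.0.0.126: descend 100011000 ; hops seen [H3,H2] ; pick H2
  Q 140.84.159.116: descend 1000110001010100100111 ; hops seen [H3,H2,H1] ; pick H1
  Q 140.84.133.3: descend 1000110001010100100 ; hops seen [H3,H2,H1] ; pick H1

== LOOKUPS ==
["H1","H3","H2","H1","H1"]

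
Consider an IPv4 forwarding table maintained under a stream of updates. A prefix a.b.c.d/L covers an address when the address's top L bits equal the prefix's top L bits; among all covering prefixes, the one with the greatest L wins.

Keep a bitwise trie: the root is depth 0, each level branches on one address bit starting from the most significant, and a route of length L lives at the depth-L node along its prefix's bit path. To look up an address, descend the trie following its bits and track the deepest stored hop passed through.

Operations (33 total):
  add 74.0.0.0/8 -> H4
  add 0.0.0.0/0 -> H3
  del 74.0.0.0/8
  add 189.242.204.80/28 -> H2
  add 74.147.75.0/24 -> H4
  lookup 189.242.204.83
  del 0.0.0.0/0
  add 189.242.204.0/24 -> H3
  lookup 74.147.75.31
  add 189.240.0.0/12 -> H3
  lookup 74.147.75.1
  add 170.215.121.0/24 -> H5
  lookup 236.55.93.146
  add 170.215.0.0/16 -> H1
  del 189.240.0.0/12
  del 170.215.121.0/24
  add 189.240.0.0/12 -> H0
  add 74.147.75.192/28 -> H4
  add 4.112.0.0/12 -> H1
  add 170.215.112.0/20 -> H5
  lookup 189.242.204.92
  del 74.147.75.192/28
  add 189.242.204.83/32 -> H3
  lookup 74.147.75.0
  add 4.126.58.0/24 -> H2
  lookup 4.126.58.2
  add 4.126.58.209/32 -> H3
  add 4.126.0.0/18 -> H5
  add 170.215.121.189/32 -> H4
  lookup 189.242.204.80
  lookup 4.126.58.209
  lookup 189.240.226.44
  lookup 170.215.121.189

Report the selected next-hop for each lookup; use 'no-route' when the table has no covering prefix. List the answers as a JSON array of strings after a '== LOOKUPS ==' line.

Trace:
  + 74.0.0.0/8 (H4) depth=8
  + 0.0.0.0/0 (H3) depth=0
  del 74.0.0.0/8 (clear depth 8)
  + 189.242.204.80/28 (H2) depth=28
  + 74.147.75.0/24 (H4) depth=24
  ? 189.242.204.83  path d0:H3→d1:-→d2:-→d3:-→d4:-→d5:-→d6:-→d7:-→d8:-→d9:-→d10:-→d11:-→d12:-→d13:-→d14:-→d15:-→d16:-→d17:-→d18:-→d19:-→d20:-→d21:-→d22:-→d23:-→d24:-→d25:-→d26:-→d27:-→d28:H2  best=H2
  del 0.0.0.0/0 (clear depth 0)
  + 189.242.204.0/24 (H3) depth=24
  ? 74.147.75.31  path d0:-→d1:-→d2:-→d3:-→d4:-→d5:-→d6:-→d7:-→d8:-→d9:-→d10:-→d11:-→d12:-→d13:-→d14:-→d15:-→d16:-→d17:-→d18:-→d19:-→d20:-→d21:-→d22:-→d23:-→d24:H4  best=H4
  + 189.240.0.0/12 (H3) depth=12
  ? 74.147.75.1  path d0:-→d1:-→d2:-→d3:-→d4:-→d5:-→d6:-→d7:-→d8:-→d9:-→d10:-→d11:-→d12:-→d13:-→d14:-→d15:-→d16:-→d17:-→d18:-→d19:-→d20:-→d21:-→d22:-→d23:-→d24:H4  best=H4
  + 170.215.121.0/24 (H5) depth=24
  ? 236.55.93.146  path d0:-→d1:-  best=no-route
  + 170.215.0.0/16 (H1) depth=16
  del 189.240.0.0/12 (clear depth 12)
  del 170.215.121.0/24 (clear depth 24)
  + 189.240.0.0/12 (H0) depth=12
  + 74.147.75.192/28 (H4) depth=28
  + 4.112.0.0/12 (H1) depth=12
  + 170.215.112.0/20 (H5) depth=20
  ? 189.242.204.92  path d0:-→d1:-→d2:-→d3:-→d4:-→d5:-→d6:-→d7:-→d8:-→d9:-→d10:-→d11:-→d12:H0→d13:-→d14:-→d15:-→d16:-→d17:-→d18:-→d19:-→d20:-→d21:-→d22:-→d23:-→d24:H3→d25:-→d26:-→d27:-→d28:H2  best=H2
  del 74.147.75.192/28 (clear depth 28)
  + 189.242.204.83/32 (H3) depth=32
  ? 74.147.75.0  path d0:-→d1:-→d2:-→d3:-→d4:-→d5:-→d6:-→d7:-→d8:-→d9:-→d10:-→d11:-→d12:-→d13:-→d14:-→d15:-→d16:-→d17:-→d18:-→d19:-→d20:-→d21:-→d22:-→d23:-→d24:H4  best=H4
  + 4.126.58.0/24 (H2) depth=24
  ? 4.126.58.2  path d0:-→d1:-→d2:-→d3:-→d4:-→d5:-→d6:-→d7:-→d8:-→d9:-→d10:-→d11:-→d12:H1→d13:-→d14:-→d15:-→d16:-→d17:-→d18:-→d19:-→d20:-→d21:-→d22:-→d23:-→d24:H2  best=H2
  + 4.126.58.209/32 (H3) depth=32
  + 4.126.0.0/18 (H5) depth=18
  + 170.215.121.189/32 (H4) depth=32
  ? 189.242.204.80  path d0:-→d1:-→d2:-→d3:-→d4:-→d5:-→d6:-→d7:-→d8:-→d9:-→d10:-→d11:-→d12:H0→d13:-→d14:-→d15:-→d16:-→d17:-→d18:-→d19:-→d20:-→d21:-→d22:-→d23:-→d24:H3→d25:-→d26:-→d27:-→d28:H2→d29:-→d30:-  best=H2
  ? 4.126.58.209  path d0:-→d1:-→d2:-→d3:-→d4:-→d5:-→d6:-→d7:-→d8:-→d9:-→d10:-→d11:-→d12:H1→d13:-→d14:-→d15:-→d16:-→d17:-→d18:H5→d19:-→d20:-→d21:-→d22:-→d23:-→d24:H2→d25:-→d26:-→d27:-→d28:-→d29:-→d30:-→d31:-→d32:H3  best=H3
  ? 189.240.226.44  path d0:-→d1:-→d2:-→d3:-→d4:-→d5:-→d6:-→d7:-→d8:-→d9:-→d10:-→d11:-→d12:H0→d13:-→d14:-  best=H0
  ? 170.215.121.189  path d0:-→d1:-→d2:-→d3:-→d4:-→d5:-→d6:-→d7:-→d8:-→d9:-→d10:-→d11:-→d12:-→d13:-→d14:-→d15:-→d16:H1→d17:-→d18:-→d19:-→d20:H5→d21:-→d22:-→d23:-→d24:-→d25:-→d26:-→d27:-→d28:-→d29:-→d30:-→d31:-→d32:H4  best=H4

== LOOKUPS ==
["H2","H4","H4","no-route","H2","H4","H2","H2","H3","H0","H4"]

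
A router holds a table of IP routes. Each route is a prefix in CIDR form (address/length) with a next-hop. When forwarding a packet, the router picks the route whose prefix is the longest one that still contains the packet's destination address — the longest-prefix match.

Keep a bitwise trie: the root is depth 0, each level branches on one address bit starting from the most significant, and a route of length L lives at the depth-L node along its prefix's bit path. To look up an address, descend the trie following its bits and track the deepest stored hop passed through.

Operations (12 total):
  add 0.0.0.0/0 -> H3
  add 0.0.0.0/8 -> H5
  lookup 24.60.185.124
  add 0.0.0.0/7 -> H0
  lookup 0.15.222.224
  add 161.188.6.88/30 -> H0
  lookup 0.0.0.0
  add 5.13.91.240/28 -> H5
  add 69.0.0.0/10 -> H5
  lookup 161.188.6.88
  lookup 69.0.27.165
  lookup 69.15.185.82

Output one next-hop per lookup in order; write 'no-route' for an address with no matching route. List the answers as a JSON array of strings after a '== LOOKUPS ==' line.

Apply in order:
  + 0.0.0.0/0 (H3) depth=0
  + 0.0.0.0/8 (H5) depth=8
  lookup 24.60.185.124: bits 000 walk d0:H3→d1:-→d2:-→d3:- -> H3
  + 0.0.0.0/7 (H0) depth=7
  lookup 0.15.222.224: bits 00000000 walk d0:H3→d1:-→d2:-→d3:-→d4:-→d5:-→d6:-→d7:H0→d8:H5 -> H5
  + 161.188.6.88/30 (H0) depth=30
  lookup 0.0.0.0: bits 00000000 walk d0:H3→d1:-→d2:-→d3:-→d4:-→d5:-→d6:-→d7:H0→d8:H5 -> H5
  + 5.13.91.240/28 (H5) depth=28
  + 69.0.0.0/10 (H5) depth=10
  lookup 161.188.6.88: bits 101000011011110000000110010110 walk d0:H3→d1:-→d2:-→d3:-→d4:-→d5:-→d6:-→d7:-→d8:-→d9:-→d10:-→d11:-→d12:-→d13:-→d14:-→d15:-→d16:-→d17:-→d18:-→d19:-→d20:-→d21:-→d22:-→d23:-→d24:-→d25:-→d26:-→d27:-→d28:-→d29:-→d30:H0 -> H0
  lookup 69.0.27.165: bits 0100010100 walk d0:H3→d1:-→d2:-→d3:-→d4:-→d5:-→d6:-→d7:-→d8:-→d9:-→d10:H5 -> H5
  lookup 69.15.185.82: bits 0100010100 walk d0:H3→d1:-→d2:-→d3:-→d4:-→d5:-→d6:-→d7:-→d8:-→d9:-→d10:H5 -> H5

== LOOKUPS ==
["H3","H5","H5","H0","H5","H5"]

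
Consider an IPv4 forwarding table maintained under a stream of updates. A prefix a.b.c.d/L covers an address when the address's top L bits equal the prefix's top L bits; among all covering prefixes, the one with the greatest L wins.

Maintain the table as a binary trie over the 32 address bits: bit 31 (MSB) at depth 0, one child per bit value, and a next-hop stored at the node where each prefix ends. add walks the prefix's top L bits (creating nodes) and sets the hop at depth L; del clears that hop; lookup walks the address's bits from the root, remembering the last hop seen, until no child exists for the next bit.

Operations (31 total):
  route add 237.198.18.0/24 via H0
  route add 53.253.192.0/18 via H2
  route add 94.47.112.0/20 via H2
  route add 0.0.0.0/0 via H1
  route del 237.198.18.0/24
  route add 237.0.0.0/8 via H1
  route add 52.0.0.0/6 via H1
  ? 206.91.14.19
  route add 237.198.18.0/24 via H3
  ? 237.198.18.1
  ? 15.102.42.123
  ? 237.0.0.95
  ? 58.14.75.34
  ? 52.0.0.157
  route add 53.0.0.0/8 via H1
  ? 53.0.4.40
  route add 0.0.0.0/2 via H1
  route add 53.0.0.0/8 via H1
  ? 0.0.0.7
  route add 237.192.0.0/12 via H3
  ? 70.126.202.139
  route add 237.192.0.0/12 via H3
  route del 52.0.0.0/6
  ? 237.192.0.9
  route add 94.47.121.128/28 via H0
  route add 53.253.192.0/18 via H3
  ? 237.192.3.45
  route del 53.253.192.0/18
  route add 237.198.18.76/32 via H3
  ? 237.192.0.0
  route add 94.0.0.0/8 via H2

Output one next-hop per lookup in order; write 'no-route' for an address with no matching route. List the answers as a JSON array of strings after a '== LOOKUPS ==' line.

Trace:
  add 237.198.18.0/24 -> H0 at depth 24
  add 53.253.192.0/18 -> H2 at depth 18
  add 94.47.112.0/20 -> H2 at depth 20
  add 0.0.0.0/0 -> H1 at depth 0
  del 237.198.18.0/24 (clear depth 24)
  add 237.0.0.0/8 -> H1 at depth 8
  add 52.0.0.0/6 -> H1 at depth 6
  ? 206.91.14.19  path d0:H1→d1:-→d2:-  best=H1
  add 237.198.18.0/24 -> H3 at depth 24
  ? 237.198.18.1  path d0:H1→d1:-→d2:-→d3:-→d4:-→d5:-→d6:-→d7:-→d8:H1→d9:-→d10:-→d11:-→d12:-→d13:-→d14:-→d15:-→d16:-→d17:-→d18:-→d19:-→d20:-→d21:-→d22:-→d23:-→d24:H3  best=H3
  ? 15.102.42.123  path d0:H1→d1:-→d2:-  best=H1
  ? 237.0.0.95  path d0:H1→d1:-→d2:-→d3:-→d4:-→d5:-→d6:-→d7:-→d8:H1  best=H1
  ? 58.14.75.34  path d0:H1→d1:-→d2:-→d3:-→d4:-  best=H1
  ? 52.0.0.157  path d0:H1→d1:-→d2:-→d3:-→d4:-→d5:-→d6:H1→d7:-  best=H1
  add 53.0.0.0/8 -> H1 at depth 8
  ? 53.0.4.40  path d0:H1→d1:-→d2:-→d3:-→d4:-→d5:-→d6:H1→d7:-→d8:H1  best=H1
  add 0.0.0.0/2 -> H1 at depth 2
  add 53.0.0.0/8 -> H1 at depth 8
  ? 0.0.0.7  path d0:H1→d1:-→d2:H1  best=H1
  add 237.192.0.0/12 -> H3 at depth 12
  ? 70.126.202.139  path d0:H1→d1:-→d2:-→d3:-  best=H1
  add 237.192.0.0/12 -> H3 at depth 12
  del 52.0.0.0/6 (clear depth 6)
  ? 237.192.0.9  path d0:H1→d1:-→d2:-→d3:-→d4:-→d5:-→d6:-→d7:-→d8:H1→d9:-→d10:-→d11:-→d12:H3→d13:-  best=H3
  add 94.47.121.128/28 -> H0 at depth 28
  add 53.253.192.0/18 -> H3 at depth 18
  ? 237.192.3.45  path d0:H1→d1:-→d2:-→d3:-→d4:-→d5:-→d6:-→d7:-→d8:H1→d9:-→d10:-→d11:-→d12:H3→d13:-  best=H3
  del 53.253.192.0/18 (clear depth 18)
  add 237.198.18.76/32 -> H3 at depth 32
  ? 237.192.0.0  path d0:H1→d1:-→d2:-→d3:-→d4:-→d5:-→d6:-→d7:-→d8:H1→d9:-→d10:-→d11:-→d12:H3→d13:-  best=H3
  add 94.0.0.0/8 -> H2 at depth 8

== LOOKUPS ==
["H1","H3","H1","H1","H1","H1","H1","H1","H1","H3","H3","H3"]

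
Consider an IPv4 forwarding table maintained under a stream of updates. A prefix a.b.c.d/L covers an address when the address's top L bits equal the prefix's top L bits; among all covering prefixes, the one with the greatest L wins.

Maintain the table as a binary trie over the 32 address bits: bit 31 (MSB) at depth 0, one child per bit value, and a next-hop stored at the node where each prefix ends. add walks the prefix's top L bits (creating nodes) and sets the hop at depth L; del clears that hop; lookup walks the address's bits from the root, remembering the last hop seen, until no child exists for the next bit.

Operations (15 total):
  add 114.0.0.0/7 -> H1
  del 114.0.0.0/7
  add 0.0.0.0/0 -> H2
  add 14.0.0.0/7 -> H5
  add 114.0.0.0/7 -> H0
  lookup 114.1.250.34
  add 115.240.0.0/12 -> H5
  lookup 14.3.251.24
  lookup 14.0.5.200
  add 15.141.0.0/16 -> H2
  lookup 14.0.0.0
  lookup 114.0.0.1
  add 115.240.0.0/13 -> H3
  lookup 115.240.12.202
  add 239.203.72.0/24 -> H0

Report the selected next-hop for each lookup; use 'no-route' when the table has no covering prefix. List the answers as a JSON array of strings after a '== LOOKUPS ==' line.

Apply in order:
  + 114.0.0.0/7 (H1) depth=7
  - 114.0.0.0/7 clear@7
  + 0.0.0.0/0 (H2) depth=0
  + 14.0.0.0/7 (H5) depth=7
  + 114.0.0.0/7 (H0) depth=7
  Q 114.1.250.34: descend 0111001 ; hops seen [H2,H0] ; pick H0
  + 115.240.0.0/12 (H5) depth=12
  Q 14.3.251.24: descend 0000111 ; hops seen [H2,H5] ; pick H5
  Q 14.0.5.200: descend 0000111 ; hops seen [H2,H5] ; pick H5
  + 15.141.0.0/16 (H2) depth=16
  Q 14.0.0.0: descend 0000111 ; hops seen [H2,H5] ; pick H5
  Q 114.0.0.1: descend 0111001 ; hops seen [H2,H0] ; pick H0
  + 115.240.0.0/13 (H3) depth=13
  Q 115.240.12.202: descend 0111001111110 ; hops seen [H2,H0,H5,H3] ; pick H3
  + 239.203.72.0/24 (H0) depth=24

== LOOKUPS ==
["H0","H5","H5","H5","H0","H3"]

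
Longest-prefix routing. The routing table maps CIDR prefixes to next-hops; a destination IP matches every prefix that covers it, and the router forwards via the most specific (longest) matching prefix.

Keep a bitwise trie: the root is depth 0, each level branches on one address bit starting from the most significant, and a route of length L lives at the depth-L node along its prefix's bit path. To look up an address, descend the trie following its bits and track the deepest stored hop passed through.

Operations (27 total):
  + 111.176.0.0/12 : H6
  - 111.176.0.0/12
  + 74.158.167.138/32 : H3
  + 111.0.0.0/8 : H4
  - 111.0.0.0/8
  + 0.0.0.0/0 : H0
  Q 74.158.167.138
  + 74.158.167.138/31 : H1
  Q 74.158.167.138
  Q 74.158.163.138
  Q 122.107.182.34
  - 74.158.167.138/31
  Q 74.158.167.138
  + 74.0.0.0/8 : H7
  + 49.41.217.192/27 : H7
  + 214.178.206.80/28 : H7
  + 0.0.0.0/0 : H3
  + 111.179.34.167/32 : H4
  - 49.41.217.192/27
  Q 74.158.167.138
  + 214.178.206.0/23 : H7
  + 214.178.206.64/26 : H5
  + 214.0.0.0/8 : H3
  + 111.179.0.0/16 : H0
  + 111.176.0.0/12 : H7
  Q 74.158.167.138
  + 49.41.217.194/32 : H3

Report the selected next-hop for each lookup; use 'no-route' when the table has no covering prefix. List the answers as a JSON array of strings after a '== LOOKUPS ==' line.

Process each operation:
  + 111.176.0.0/12 (H6) depth=12
  del 111.176.0.0/12 (clear depth 12)
  + 74.158.167.138/32 (H3) depth=32
  + 111.0.0.0/8 (H4) depth=8
  del 111.0.0.0/8 (clear depth 8)
  + 0.0.0.0/0 (H0) depth=0
  Q 74.158.167.138: descend 01001010100111101010011110001010 ; hops seen [H0,H3] ; pick H3
  + 74.158.167.138/31 (H1) depth=31
  Q 74.158.167.138: descend 01001010100111101010011110001010 ; hops seen [H0,H1,H3] ; pick H3
  Q 74.158.163.138: descend 010010101001111010100 ; hops seen [H0] ; pick H0
  Q 122.107.182.34: descend 011 ; hops seen [H0] ; pick H0
  del 74.158.167.138/31 (clear depth 31)
  Q 74.158.167.138: descend 01001010100111101010011110001010 ; hops seen [H0,H3] ; pick H3
  + 74.0.0.0/8 (H7) depth=8
  + 49.41.217.192/27 (H7) depth=27
  + 214.178.206.80/28 (H7) depth=28
  + 0.0.0.0/0 (H3) depth=0
  + 111.179.34.167/32 (H4) depth=32
  del 49.41.217.192/27 (clear depth 27)
  Q 74.158.167.138: descend 01001010100111101010011110001010 ; hops seen [H3,H7,H3] ; pick H3
  + 214.178.206.0/23 (H7) depth=23
  + 214.178.206.64/26 (H5) depth=26
  + 214.0.0.0/8 (H3) depth=8
  + 111.179.0.0/16 (H0) depth=16
  + 111.176.0.0/12 (H7) depth=12
  Q 74.158.167.138: descend 01001010100111101010011110001010 ; hops seen [H3,H7,H3] ; pick H3
  + 49.41.217.194/32 (H3) depth=32

== LOOKUPS ==
["H3","H3","H0","H0","H3","H3","H3"]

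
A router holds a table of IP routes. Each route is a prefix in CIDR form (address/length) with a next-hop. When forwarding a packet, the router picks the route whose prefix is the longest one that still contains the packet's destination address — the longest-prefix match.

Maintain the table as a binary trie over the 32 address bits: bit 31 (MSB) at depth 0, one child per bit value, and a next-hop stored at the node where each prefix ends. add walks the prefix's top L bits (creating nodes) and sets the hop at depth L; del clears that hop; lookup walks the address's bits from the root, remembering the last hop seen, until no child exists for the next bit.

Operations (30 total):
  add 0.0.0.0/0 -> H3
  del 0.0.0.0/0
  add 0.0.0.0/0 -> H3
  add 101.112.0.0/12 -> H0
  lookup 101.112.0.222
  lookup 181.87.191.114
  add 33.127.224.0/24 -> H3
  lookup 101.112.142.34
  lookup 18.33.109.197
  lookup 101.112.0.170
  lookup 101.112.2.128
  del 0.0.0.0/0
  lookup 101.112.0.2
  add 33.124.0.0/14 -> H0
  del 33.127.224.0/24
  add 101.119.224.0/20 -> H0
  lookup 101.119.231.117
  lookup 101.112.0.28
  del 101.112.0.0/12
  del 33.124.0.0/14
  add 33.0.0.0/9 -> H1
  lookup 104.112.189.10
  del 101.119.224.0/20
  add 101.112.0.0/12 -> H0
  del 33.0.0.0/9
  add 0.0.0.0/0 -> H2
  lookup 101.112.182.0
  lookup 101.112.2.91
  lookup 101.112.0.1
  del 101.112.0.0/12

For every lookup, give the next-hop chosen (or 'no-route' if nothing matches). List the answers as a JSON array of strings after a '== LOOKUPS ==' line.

Apply in order:
  + 0.0.0.0/0 (H3) depth=0
  del 0.0.0.0/0 (clear depth 0)
  + 0.0.0.0/0 (H3) depth=0
  + 101.112.0.0/12 (H0) depth=12
  ? 101.112.0.222  path d0:H3→d1:-→d2:-→d3:-→d4:-→d5:-→d6:-→d7:-→d8:-→d9:-→d10:-→d11:-→d12:H0  best=H0
  ? 181.87.191.114  path d0:H3  best=H3
  + 33.127.224.0/24 (H3) depth=24
  ? 101.112.142.34  path d0:H3→d1:-→d2:-→d3:-→d4:-→d5:-→d6:-→d7:-→d8:-→d9:-→d10:-→d11:-→d12:H0  best=H0
  ? 18.33.109.197  path d0:H3→d1:-→d2:-  best=H3
  ? 101.112.0.170  path d0:H3→d1:-→d2:-→d3:-→d4:-→d5:-→d6:-→d7:-→d8:-→d9:-→d10:-→d11:-→d12:H0  best=H0
  ? 101.112.2.128  path d0:H3→d1:-→d2:-→d3:-→d4:-→d5:-→d6:-→d7:-→d8:-→d9:-→d10:-→d11:-→d12:H0  best=H0
  del 0.0.0.0/0 (clear depth 0)
  ? 101.112.0.2  path d0:-→d1:-→d2:-→d3:-→d4:-→d5:-→d6:-→d7:-→d8:-→d9:-→d10:-→d11:-→d12:H0  best=H0
  + 33.124.0.0/14 (H0) depth=14
  del 33.127.224.0/24 (clear depth 24)
  + 101.119.224.0/20 (H0) depth=20
  ? 101.119.231.117  path d0:-→d1:-→d2:-→d3:-→d4:-→d5:-→d6:-→d7:-→d8:-→d9:-→d10:-→d11:-→d12:H0→d13:-→d14:-→d15:-→d16:-→d17:-→d18:-→d19:-→d20:H0  best=H0
  ? 101.112.0.28  path d0:-→d1:-→d2:-→d3:-→d4:-→d5:-→d6:-→d7:-→d8:-→d9:-→d10:-→d11:-→d12:H0→d13:-  best=H0
  del 101.112.0.0/12 (clear depth 12)
  del 33.124.0.0/14 (clear depth 14)
  + 33.0.0.0/9 (H1) depth=9
  ? 104.112.189.10  path d0:-→d1:-→d2:-→d3:-→d4:-  best=no-route
  del 101.119.224.0/20 (clear depth 20)
  + 101.112.0.0/12 (H0) depth=12
  del 33.0.0.0/9 (clear depth 9)
  + 0.0.0.0/0 (H2) depth=0
  ? 101.112.182.0  path d0:H2→d1:-→d2:-→d3:-→d4:-→d5:-→d6:-→d7:-→d8:-→d9:-→d10:-→d11:-→d12:H0→d13:-  best=H0
  ? 101.112.2.91  path d0:H2→d1:-→d2:-→d3:-→d4:-→d5:-→d6:-→d7:-→d8:-→d9:-→d10:-→d11:-→d12:H0→d13:-  best=H0
  ? 101.112.0.1  path d0:H2→d1:-→d2:-→d3:-→d4:-→d5:-→d6:-→d7:-→d8:-→d9:-→d10:-→d11:-→d12:H0→d13:-  best=H0
  del 101.112.0.0/12 (clear depth 12)

== LOOKUPS ==
["H0","H3","H0","H3","H0","H0","H0","H0","H0","no-route","H0","H0","H0"]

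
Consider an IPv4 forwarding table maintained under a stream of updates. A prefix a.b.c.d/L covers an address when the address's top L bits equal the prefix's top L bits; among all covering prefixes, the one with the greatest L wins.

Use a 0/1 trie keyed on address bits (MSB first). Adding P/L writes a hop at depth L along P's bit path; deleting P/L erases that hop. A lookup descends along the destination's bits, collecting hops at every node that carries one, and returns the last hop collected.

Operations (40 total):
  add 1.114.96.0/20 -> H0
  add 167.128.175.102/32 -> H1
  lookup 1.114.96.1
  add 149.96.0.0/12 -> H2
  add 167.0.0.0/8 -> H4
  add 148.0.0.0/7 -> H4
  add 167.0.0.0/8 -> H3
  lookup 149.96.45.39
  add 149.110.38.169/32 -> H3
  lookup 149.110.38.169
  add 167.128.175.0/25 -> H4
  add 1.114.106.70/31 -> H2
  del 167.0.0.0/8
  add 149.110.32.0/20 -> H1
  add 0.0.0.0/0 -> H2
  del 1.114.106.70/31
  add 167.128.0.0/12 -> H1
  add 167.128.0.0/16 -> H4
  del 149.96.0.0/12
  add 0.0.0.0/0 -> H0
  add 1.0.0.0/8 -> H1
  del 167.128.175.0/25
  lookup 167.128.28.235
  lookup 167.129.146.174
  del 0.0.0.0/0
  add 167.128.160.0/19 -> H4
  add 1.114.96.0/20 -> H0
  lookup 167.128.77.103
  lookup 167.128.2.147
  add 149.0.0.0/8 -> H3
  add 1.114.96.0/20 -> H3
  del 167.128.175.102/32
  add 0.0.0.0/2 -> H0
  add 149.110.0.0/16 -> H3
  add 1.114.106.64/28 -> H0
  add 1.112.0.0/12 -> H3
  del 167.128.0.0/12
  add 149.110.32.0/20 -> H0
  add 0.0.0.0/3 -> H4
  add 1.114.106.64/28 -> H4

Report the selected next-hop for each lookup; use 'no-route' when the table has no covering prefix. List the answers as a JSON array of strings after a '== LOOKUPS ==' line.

Process each operation:
  + 1.114.96.0/20 (H0) depth=20
  + 167.128.175.102/32 (H1) depth=32
  Q 1.114.96.1: descend 00000001011100100110 ; hops seen [H0] ; pick H0
  + 149.96.0.0/12 (H2) depth=12
  + 167.0.0.0/8 (H4) depth=8
  + 148.0.0.0/7 (H4) depth=7
  + 167.0.0.0/8 (H3) depth=8
  Q 149.96.45.39: descend 100101010110 ; hops seen [H4,H2] ; pick H2
  + 149.110.38.169/32 (H3) depth=32
  Q 149.110.38.169: descend 10010101011011100010011010101001 ; hops seen [H4,H2,H3] ; pick H3
  + 167.128.175.0/25 (H4) depth=25
  + 1.114.106.70/31 (H2) depth=31
  del 167.0.0.0/8 (clear depth 8)
  + 149.110.32.0/20 (H1) depth=20
  + 0.0.0.0/0 (H2) depth=0
  del 1.114.106.70/31 (clear depth 31)
  + 167.128.0.0/12 (H1) depth=12
  + 167.128.0.0/16 (H4) depth=16
  del 149.96.0.0/12 (clear depth 12)
  + 0.0.0.0/0 (H0) depth=0
  + 1.0.0.0/8 (H1) depth=8
  del 167.128.175.0/25 (clear depth 25)
  Q 167.128.28.235: descend 1010011110000000 ; hops seen [H0,H1,H4] ; pick H4
  Q 167.129.146.174: descend 101001111000000 ; hops seen [H0,H1] ; pick H1
  del 0.0.0.0/0 (clear depth 0)
  + 167.128.160.0/19 (H4) depth=19
  + 1.114.96.0/20 (H0) depth=20
  Q 167.128.77.103: descend 1010011110000000 ; hops seen [H1,H4] ; pick H4
  Q 167.128.2.147: descend 1010011110000000 ; hops seen [H1,H4] ; pick H4
  + 149.0.0.0/8 (H3) depth=8
  + 1.114.96.0/20 (H3) depth=20
  del 167.128.175.102/32 (clear depth 32)
  + 0.0.0.0/2 (H0) depth=2
  + 149.110.0.0/16 (H3) depth=16
  + 1.114.106.64/28 (H0) depth=28
  + 1.112.0.0/12 (H3) depth=12
  del 167.128.0.0/12 (clear depth 12)
  + 149.110.32.0/20 (H0) depth=20
  + 0.0.0.0/3 (H4) depth=3
  + 1.114.106.64/28 (H4) depth=28

== LOOKUPS ==
["H0","H2","H3","H4","H1","H4","H4"]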